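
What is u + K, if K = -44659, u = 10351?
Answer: -34308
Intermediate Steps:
u + K = 10351 - 44659 = -34308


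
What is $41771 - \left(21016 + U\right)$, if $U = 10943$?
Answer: $9812$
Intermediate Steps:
$41771 - \left(21016 + U\right) = 41771 - 31959 = 9812$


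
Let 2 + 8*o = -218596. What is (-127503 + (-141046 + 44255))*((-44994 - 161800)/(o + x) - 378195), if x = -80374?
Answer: 36542805642403606/430795 ≈ 8.4826e+10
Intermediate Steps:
o = -109299/4 (o = -1/4 + (1/8)*(-218596) = -1/4 - 54649/2 = -109299/4 ≈ -27325.)
(-127503 + (-141046 + 44255))*((-44994 - 161800)/(o + x) - 378195) = (-127503 + (-141046 + 44255))*((-44994 - 161800)/(-109299/4 - 80374) - 378195) = (-127503 - 96791)*(-206794/(-430795/4) - 378195) = -224294*(-206794*(-4/430795) - 378195) = -224294*(827176/430795 - 378195) = -224294*(-162923687849/430795) = 36542805642403606/430795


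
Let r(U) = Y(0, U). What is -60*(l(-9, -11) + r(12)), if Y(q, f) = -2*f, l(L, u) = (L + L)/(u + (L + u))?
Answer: 43560/31 ≈ 1405.2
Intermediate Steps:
l(L, u) = 2*L/(L + 2*u) (l(L, u) = (2*L)/(L + 2*u) = 2*L/(L + 2*u))
r(U) = -2*U
-60*(l(-9, -11) + r(12)) = -60*(2*(-9)/(-9 + 2*(-11)) - 2*12) = -60*(2*(-9)/(-9 - 22) - 24) = -60*(2*(-9)/(-31) - 24) = -60*(2*(-9)*(-1/31) - 24) = -60*(18/31 - 24) = -60*(-726/31) = 43560/31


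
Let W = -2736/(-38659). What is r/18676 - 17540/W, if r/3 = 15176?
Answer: -113068537721/456228 ≈ -2.4783e+5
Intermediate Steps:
r = 45528 (r = 3*15176 = 45528)
W = 2736/38659 (W = -2736*(-1/38659) = 2736/38659 ≈ 0.070773)
r/18676 - 17540/W = 45528/18676 - 17540/2736/38659 = 45528*(1/18676) - 17540*38659/2736 = 1626/667 - 169519715/684 = -113068537721/456228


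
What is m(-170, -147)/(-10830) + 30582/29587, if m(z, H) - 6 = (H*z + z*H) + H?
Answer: -381127811/106809070 ≈ -3.5683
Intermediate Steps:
m(z, H) = 6 + H + 2*H*z (m(z, H) = 6 + ((H*z + z*H) + H) = 6 + ((H*z + H*z) + H) = 6 + (2*H*z + H) = 6 + (H + 2*H*z) = 6 + H + 2*H*z)
m(-170, -147)/(-10830) + 30582/29587 = (6 - 147 + 2*(-147)*(-170))/(-10830) + 30582/29587 = (6 - 147 + 49980)*(-1/10830) + 30582*(1/29587) = 49839*(-1/10830) + 30582/29587 = -16613/3610 + 30582/29587 = -381127811/106809070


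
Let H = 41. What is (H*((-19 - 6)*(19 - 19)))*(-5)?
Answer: 0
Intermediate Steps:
(H*((-19 - 6)*(19 - 19)))*(-5) = (41*((-19 - 6)*(19 - 19)))*(-5) = (41*(-25*0))*(-5) = (41*0)*(-5) = 0*(-5) = 0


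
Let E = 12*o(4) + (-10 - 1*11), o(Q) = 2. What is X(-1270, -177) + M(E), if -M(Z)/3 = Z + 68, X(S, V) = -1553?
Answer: -1766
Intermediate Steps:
E = 3 (E = 12*2 + (-10 - 1*11) = 24 + (-10 - 11) = 24 - 21 = 3)
M(Z) = -204 - 3*Z (M(Z) = -3*(Z + 68) = -3*(68 + Z) = -204 - 3*Z)
X(-1270, -177) + M(E) = -1553 + (-204 - 3*3) = -1553 + (-204 - 9) = -1553 - 213 = -1766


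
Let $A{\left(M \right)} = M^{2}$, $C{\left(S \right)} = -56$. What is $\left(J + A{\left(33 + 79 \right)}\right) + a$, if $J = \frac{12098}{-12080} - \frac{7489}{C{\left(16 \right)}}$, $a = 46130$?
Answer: $\frac{621587143}{10570} \approx 58807.0$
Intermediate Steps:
$J = \frac{1402963}{10570}$ ($J = \frac{12098}{-12080} - \frac{7489}{-56} = 12098 \left(- \frac{1}{12080}\right) - - \frac{7489}{56} = - \frac{6049}{6040} + \frac{7489}{56} = \frac{1402963}{10570} \approx 132.73$)
$\left(J + A{\left(33 + 79 \right)}\right) + a = \left(\frac{1402963}{10570} + \left(33 + 79\right)^{2}\right) + 46130 = \left(\frac{1402963}{10570} + 112^{2}\right) + 46130 = \left(\frac{1402963}{10570} + 12544\right) + 46130 = \frac{133993043}{10570} + 46130 = \frac{621587143}{10570}$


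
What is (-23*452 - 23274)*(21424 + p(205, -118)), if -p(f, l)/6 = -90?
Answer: -739527880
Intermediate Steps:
p(f, l) = 540 (p(f, l) = -6*(-90) = 540)
(-23*452 - 23274)*(21424 + p(205, -118)) = (-23*452 - 23274)*(21424 + 540) = (-10396 - 23274)*21964 = -33670*21964 = -739527880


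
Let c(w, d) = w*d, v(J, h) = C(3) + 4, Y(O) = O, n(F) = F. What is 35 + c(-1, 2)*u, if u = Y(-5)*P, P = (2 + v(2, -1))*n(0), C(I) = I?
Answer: 35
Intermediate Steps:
v(J, h) = 7 (v(J, h) = 3 + 4 = 7)
P = 0 (P = (2 + 7)*0 = 9*0 = 0)
u = 0 (u = -5*0 = 0)
c(w, d) = d*w
35 + c(-1, 2)*u = 35 + (2*(-1))*0 = 35 - 2*0 = 35 + 0 = 35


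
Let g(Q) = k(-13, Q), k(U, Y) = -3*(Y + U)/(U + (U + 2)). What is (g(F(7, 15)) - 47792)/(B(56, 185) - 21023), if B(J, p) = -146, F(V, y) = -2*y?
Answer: 382379/169352 ≈ 2.2579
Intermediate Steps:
k(U, Y) = -3*(U + Y)/(2 + 2*U) (k(U, Y) = -3*(U + Y)/(U + (2 + U)) = -3*(U + Y)/(2 + 2*U))
g(Q) = -13/8 + Q/8 (g(Q) = 3*(-1*(-13) - Q)/(2*(1 - 13)) = (3/2)*(13 - Q)/(-12) = (3/2)*(-1/12)*(13 - Q) = -13/8 + Q/8)
(g(F(7, 15)) - 47792)/(B(56, 185) - 21023) = ((-13/8 + (-2*15)/8) - 47792)/(-146 - 21023) = ((-13/8 + (⅛)*(-30)) - 47792)/(-21169) = ((-13/8 - 15/4) - 47792)*(-1/21169) = (-43/8 - 47792)*(-1/21169) = -382379/8*(-1/21169) = 382379/169352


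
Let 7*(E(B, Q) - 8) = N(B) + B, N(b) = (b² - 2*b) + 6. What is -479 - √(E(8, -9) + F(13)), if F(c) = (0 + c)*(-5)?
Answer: -479 - I*√2359/7 ≈ -479.0 - 6.9385*I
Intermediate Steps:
N(b) = 6 + b² - 2*b
E(B, Q) = 62/7 - B/7 + B²/7 (E(B, Q) = 8 + ((6 + B² - 2*B) + B)/7 = 8 + (6 + B² - B)/7 = 8 + (6/7 - B/7 + B²/7) = 62/7 - B/7 + B²/7)
F(c) = -5*c (F(c) = c*(-5) = -5*c)
-479 - √(E(8, -9) + F(13)) = -479 - √((62/7 - ⅐*8 + (⅐)*8²) - 5*13) = -479 - √((62/7 - 8/7 + (⅐)*64) - 65) = -479 - √((62/7 - 8/7 + 64/7) - 65) = -479 - √(118/7 - 65) = -479 - √(-337/7) = -479 - I*√2359/7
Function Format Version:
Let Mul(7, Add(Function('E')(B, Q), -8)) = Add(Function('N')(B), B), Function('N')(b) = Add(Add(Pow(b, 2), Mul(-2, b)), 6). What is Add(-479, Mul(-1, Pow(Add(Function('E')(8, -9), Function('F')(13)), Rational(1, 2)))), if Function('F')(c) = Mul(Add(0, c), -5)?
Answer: Add(-479, Mul(Rational(-1, 7), I, Pow(2359, Rational(1, 2)))) ≈ Add(-479.00, Mul(-6.9385, I))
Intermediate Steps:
Function('N')(b) = Add(6, Pow(b, 2), Mul(-2, b))
Function('E')(B, Q) = Add(Rational(62, 7), Mul(Rational(-1, 7), B), Mul(Rational(1, 7), Pow(B, 2))) (Function('E')(B, Q) = Add(8, Mul(Rational(1, 7), Add(Add(6, Pow(B, 2), Mul(-2, B)), B))) = Add(8, Mul(Rational(1, 7), Add(6, Pow(B, 2), Mul(-1, B)))) = Add(8, Add(Rational(6, 7), Mul(Rational(-1, 7), B), Mul(Rational(1, 7), Pow(B, 2)))) = Add(Rational(62, 7), Mul(Rational(-1, 7), B), Mul(Rational(1, 7), Pow(B, 2))))
Function('F')(c) = Mul(-5, c) (Function('F')(c) = Mul(c, -5) = Mul(-5, c))
Add(-479, Mul(-1, Pow(Add(Function('E')(8, -9), Function('F')(13)), Rational(1, 2)))) = Add(-479, Mul(-1, Pow(Add(Add(Rational(62, 7), Mul(Rational(-1, 7), 8), Mul(Rational(1, 7), Pow(8, 2))), Mul(-5, 13)), Rational(1, 2)))) = Add(-479, Mul(-1, Pow(Add(Add(Rational(62, 7), Rational(-8, 7), Mul(Rational(1, 7), 64)), -65), Rational(1, 2)))) = Add(-479, Mul(-1, Pow(Add(Add(Rational(62, 7), Rational(-8, 7), Rational(64, 7)), -65), Rational(1, 2)))) = Add(-479, Mul(-1, Pow(Add(Rational(118, 7), -65), Rational(1, 2)))) = Add(-479, Mul(-1, Pow(Rational(-337, 7), Rational(1, 2)))) = Add(-479, Mul(-1, Mul(Rational(1, 7), I, Pow(2359, Rational(1, 2))))) = Add(-479, Mul(Rational(-1, 7), I, Pow(2359, Rational(1, 2))))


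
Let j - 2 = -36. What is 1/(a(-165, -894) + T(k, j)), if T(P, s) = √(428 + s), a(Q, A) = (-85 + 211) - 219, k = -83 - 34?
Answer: -93/8255 - √394/8255 ≈ -0.013670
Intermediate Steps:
j = -34 (j = 2 - 36 = -34)
k = -117
a(Q, A) = -93 (a(Q, A) = 126 - 219 = -93)
1/(a(-165, -894) + T(k, j)) = 1/(-93 + √(428 - 34)) = 1/(-93 + √394)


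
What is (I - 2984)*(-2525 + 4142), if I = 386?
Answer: -4200966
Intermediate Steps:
(I - 2984)*(-2525 + 4142) = (386 - 2984)*(-2525 + 4142) = -2598*1617 = -4200966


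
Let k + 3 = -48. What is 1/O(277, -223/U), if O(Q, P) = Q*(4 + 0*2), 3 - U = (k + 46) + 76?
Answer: 1/1108 ≈ 0.00090253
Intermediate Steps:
k = -51 (k = -3 - 48 = -51)
U = -68 (U = 3 - ((-51 + 46) + 76) = 3 - (-5 + 76) = 3 - 1*71 = 3 - 71 = -68)
O(Q, P) = 4*Q (O(Q, P) = Q*(4 + 0) = Q*4 = 4*Q)
1/O(277, -223/U) = 1/(4*277) = 1/1108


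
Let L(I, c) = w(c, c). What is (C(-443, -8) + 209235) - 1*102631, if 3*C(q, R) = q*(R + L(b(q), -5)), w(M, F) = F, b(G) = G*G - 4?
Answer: 325571/3 ≈ 1.0852e+5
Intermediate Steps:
b(G) = -4 + G² (b(G) = G² - 4 = -4 + G²)
L(I, c) = c
C(q, R) = q*(-5 + R)/3 (C(q, R) = (q*(R - 5))/3 = (q*(-5 + R))/3 = q*(-5 + R)/3)
(C(-443, -8) + 209235) - 1*102631 = ((⅓)*(-443)*(-5 - 8) + 209235) - 1*102631 = ((⅓)*(-443)*(-13) + 209235) - 102631 = (5759/3 + 209235) - 102631 = 633464/3 - 102631 = 325571/3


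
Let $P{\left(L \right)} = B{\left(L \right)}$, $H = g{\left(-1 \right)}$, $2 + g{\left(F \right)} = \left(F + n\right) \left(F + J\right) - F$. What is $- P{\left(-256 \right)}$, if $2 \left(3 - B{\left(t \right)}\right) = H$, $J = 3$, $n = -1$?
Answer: $- \frac{11}{2} \approx -5.5$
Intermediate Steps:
$g{\left(F \right)} = -2 - F + \left(-1 + F\right) \left(3 + F\right)$ ($g{\left(F \right)} = -2 - \left(F - \left(F - 1\right) \left(F + 3\right)\right) = -2 - \left(F - \left(-1 + F\right) \left(3 + F\right)\right) = -2 - F + \left(-1 + F\right) \left(3 + F\right)$)
$H = -5$ ($H = -5 - 1 + \left(-1\right)^{2} = -5 - 1 + 1 = -5$)
$B{\left(t \right)} = \frac{11}{2}$ ($B{\left(t \right)} = 3 - - \frac{5}{2} = 3 + \frac{5}{2} = \frac{11}{2}$)
$P{\left(L \right)} = \frac{11}{2}$
$- P{\left(-256 \right)} = \left(-1\right) \frac{11}{2} = - \frac{11}{2}$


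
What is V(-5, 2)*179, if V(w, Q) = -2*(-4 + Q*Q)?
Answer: 0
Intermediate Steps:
V(w, Q) = 8 - 2*Q**2 (V(w, Q) = -2*(-4 + Q**2) = 8 - 2*Q**2)
V(-5, 2)*179 = (8 - 2*2**2)*179 = (8 - 2*4)*179 = (8 - 8)*179 = 0*179 = 0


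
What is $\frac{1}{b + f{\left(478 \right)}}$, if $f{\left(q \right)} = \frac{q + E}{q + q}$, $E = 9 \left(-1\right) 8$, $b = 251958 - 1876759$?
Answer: $- \frac{478}{776654675} \approx -6.1546 \cdot 10^{-7}$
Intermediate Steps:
$b = -1624801$ ($b = 251958 - 1876759 = -1624801$)
$E = -72$ ($E = \left(-9\right) 8 = -72$)
$f{\left(q \right)} = \frac{-72 + q}{2 q}$ ($f{\left(q \right)} = \frac{q - 72}{q + q} = \frac{-72 + q}{2 q}$)
$\frac{1}{b + f{\left(478 \right)}} = \frac{1}{-1624801 + \frac{-72 + 478}{2 \cdot 478}} = \frac{1}{-1624801 + \frac{1}{2} \cdot \frac{1}{478} \cdot 406} = \frac{1}{-1624801 + \frac{203}{478}} = \frac{1}{- \frac{776654675}{478}} = - \frac{478}{776654675}$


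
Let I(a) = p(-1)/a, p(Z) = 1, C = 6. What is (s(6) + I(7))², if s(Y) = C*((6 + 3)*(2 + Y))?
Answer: 9150625/49 ≈ 1.8675e+5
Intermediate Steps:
s(Y) = 108 + 54*Y (s(Y) = 6*((6 + 3)*(2 + Y)) = 6*(9*(2 + Y)) = 6*(18 + 9*Y) = 108 + 54*Y)
I(a) = 1/a
(s(6) + I(7))² = ((108 + 54*6) + 1/7)² = ((108 + 324) + ⅐)² = (432 + ⅐)² = (3025/7)² = 9150625/49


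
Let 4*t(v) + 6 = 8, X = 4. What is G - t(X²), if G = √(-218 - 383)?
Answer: -½ + I*√601 ≈ -0.5 + 24.515*I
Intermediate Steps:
t(v) = ½ (t(v) = -3/2 + (¼)*8 = -3/2 + 2 = ½)
G = I*√601 (G = √(-601) = I*√601 ≈ 24.515*I)
G - t(X²) = I*√601 - 1*½ = I*√601 - ½ = -½ + I*√601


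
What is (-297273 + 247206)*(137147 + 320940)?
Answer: -22935041829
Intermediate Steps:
(-297273 + 247206)*(137147 + 320940) = -50067*458087 = -22935041829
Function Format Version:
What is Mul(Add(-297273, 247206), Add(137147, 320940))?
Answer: -22935041829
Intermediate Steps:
Mul(Add(-297273, 247206), Add(137147, 320940)) = Mul(-50067, 458087) = -22935041829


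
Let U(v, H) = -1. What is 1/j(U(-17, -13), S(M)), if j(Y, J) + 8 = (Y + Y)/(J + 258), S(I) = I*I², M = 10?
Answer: -629/5033 ≈ -0.12498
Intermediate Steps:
S(I) = I³
j(Y, J) = -8 + 2*Y/(258 + J) (j(Y, J) = -8 + (Y + Y)/(J + 258) = -8 + (2*Y)/(258 + J) = -8 + 2*Y/(258 + J))
1/j(U(-17, -13), S(M)) = 1/(2*(-1032 - 1 - 4*10³)/(258 + 10³)) = 1/(2*(-1032 - 1 - 4*1000)/(258 + 1000)) = 1/(2*(-1032 - 1 - 4000)/1258) = 1/(2*(1/1258)*(-5033)) = 1/(-5033/629) = -629/5033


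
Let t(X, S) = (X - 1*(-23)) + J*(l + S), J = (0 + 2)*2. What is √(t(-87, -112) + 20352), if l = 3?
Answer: 2*√4963 ≈ 140.90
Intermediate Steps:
J = 4 (J = 2*2 = 4)
t(X, S) = 35 + X + 4*S (t(X, S) = (X - 1*(-23)) + 4*(3 + S) = (X + 23) + (12 + 4*S) = (23 + X) + (12 + 4*S) = 35 + X + 4*S)
√(t(-87, -112) + 20352) = √((35 - 87 + 4*(-112)) + 20352) = √((35 - 87 - 448) + 20352) = √(-500 + 20352) = √19852 = 2*√4963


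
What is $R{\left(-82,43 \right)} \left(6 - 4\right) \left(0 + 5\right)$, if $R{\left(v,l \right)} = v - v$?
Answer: $0$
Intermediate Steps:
$R{\left(v,l \right)} = 0$
$R{\left(-82,43 \right)} \left(6 - 4\right) \left(0 + 5\right) = 0 \left(6 - 4\right) \left(0 + 5\right) = 0 \cdot 2 \cdot 5 = 0 \cdot 10 = 0$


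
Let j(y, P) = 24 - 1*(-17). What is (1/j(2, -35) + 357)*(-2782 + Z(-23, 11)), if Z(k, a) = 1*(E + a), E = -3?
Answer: -40605812/41 ≈ -9.9039e+5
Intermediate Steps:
j(y, P) = 41 (j(y, P) = 24 + 17 = 41)
Z(k, a) = -3 + a (Z(k, a) = 1*(-3 + a) = -3 + a)
(1/j(2, -35) + 357)*(-2782 + Z(-23, 11)) = (1/41 + 357)*(-2782 + (-3 + 11)) = (1/41 + 357)*(-2782 + 8) = (14638/41)*(-2774) = -40605812/41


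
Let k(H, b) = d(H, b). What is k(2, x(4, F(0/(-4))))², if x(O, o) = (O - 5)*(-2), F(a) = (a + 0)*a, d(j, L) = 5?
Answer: 25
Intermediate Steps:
F(a) = a² (F(a) = a*a = a²)
x(O, o) = 10 - 2*O (x(O, o) = (-5 + O)*(-2) = 10 - 2*O)
k(H, b) = 5
k(2, x(4, F(0/(-4))))² = 5² = 25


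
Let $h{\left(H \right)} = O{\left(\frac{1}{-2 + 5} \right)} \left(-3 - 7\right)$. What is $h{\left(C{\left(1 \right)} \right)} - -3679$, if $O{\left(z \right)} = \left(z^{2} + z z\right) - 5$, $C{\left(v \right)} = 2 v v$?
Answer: $\frac{33541}{9} \approx 3726.8$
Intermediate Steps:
$C{\left(v \right)} = 2 v^{2}$
$O{\left(z \right)} = -5 + 2 z^{2}$ ($O{\left(z \right)} = \left(z^{2} + z^{2}\right) - 5 = 2 z^{2} - 5 = -5 + 2 z^{2}$)
$h{\left(H \right)} = \frac{430}{9}$ ($h{\left(H \right)} = \left(-5 + 2 \left(\frac{1}{-2 + 5}\right)^{2}\right) \left(-3 - 7\right) = \left(-5 + 2 \left(\frac{1}{3}\right)^{2}\right) \left(-10\right) = \left(-5 + \frac{2}{9}\right) \left(-10\right) = \left(- \frac{43}{9}\right) \left(-10\right) = \frac{430}{9}$)
$h{\left(C{\left(1 \right)} \right)} - -3679 = \frac{430}{9} - -3679 = \frac{430}{9} + \left(-20493 + 24172\right) = \frac{430}{9} + 3679 = \frac{33541}{9}$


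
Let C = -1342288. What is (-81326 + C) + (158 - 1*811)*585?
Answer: -1805619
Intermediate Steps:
(-81326 + C) + (158 - 1*811)*585 = (-81326 - 1342288) + (158 - 1*811)*585 = -1423614 + (158 - 811)*585 = -1423614 - 653*585 = -1423614 - 382005 = -1805619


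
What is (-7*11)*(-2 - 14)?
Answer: 1232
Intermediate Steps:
(-7*11)*(-2 - 14) = -77*(-16) = 1232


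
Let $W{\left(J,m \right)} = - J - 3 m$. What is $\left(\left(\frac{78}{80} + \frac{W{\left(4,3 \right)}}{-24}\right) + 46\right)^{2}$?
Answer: $\frac{8128201}{3600} \approx 2257.8$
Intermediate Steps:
$\left(\left(\frac{78}{80} + \frac{W{\left(4,3 \right)}}{-24}\right) + 46\right)^{2} = \left(\left(\frac{78}{80} + \frac{\left(-1\right) 4 - 9}{-24}\right) + 46\right)^{2} = \left(\left(78 \cdot \frac{1}{80} + \left(-4 - 9\right) \left(- \frac{1}{24}\right)\right) + 46\right)^{2} = \left(\left(\frac{39}{40} - - \frac{13}{24}\right) + 46\right)^{2} = \left(\left(\frac{39}{40} + \frac{13}{24}\right) + 46\right)^{2} = \left(\frac{91}{60} + 46\right)^{2} = \left(\frac{2851}{60}\right)^{2} = \frac{8128201}{3600}$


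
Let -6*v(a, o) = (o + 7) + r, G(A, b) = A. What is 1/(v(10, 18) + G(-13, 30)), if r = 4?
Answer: -6/107 ≈ -0.056075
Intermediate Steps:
v(a, o) = -11/6 - o/6 (v(a, o) = -((o + 7) + 4)/6 = -((7 + o) + 4)/6 = -(11 + o)/6 = -11/6 - o/6)
1/(v(10, 18) + G(-13, 30)) = 1/((-11/6 - ⅙*18) - 13) = 1/((-11/6 - 3) - 13) = 1/(-29/6 - 13) = 1/(-107/6) = -6/107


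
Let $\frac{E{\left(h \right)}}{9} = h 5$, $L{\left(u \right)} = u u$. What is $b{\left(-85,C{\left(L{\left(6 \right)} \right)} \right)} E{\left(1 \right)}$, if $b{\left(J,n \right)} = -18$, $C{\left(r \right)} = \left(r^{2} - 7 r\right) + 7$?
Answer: $-810$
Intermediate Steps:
$L{\left(u \right)} = u^{2}$
$E{\left(h \right)} = 45 h$ ($E{\left(h \right)} = 9 h 5 = 9 \cdot 5 h = 45 h$)
$C{\left(r \right)} = 7 + r^{2} - 7 r$
$b{\left(-85,C{\left(L{\left(6 \right)} \right)} \right)} E{\left(1 \right)} = - 18 \cdot 45 \cdot 1 = \left(-18\right) 45 = -810$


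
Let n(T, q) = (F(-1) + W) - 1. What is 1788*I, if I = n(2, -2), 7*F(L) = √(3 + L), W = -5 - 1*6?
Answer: -21456 + 1788*√2/7 ≈ -21095.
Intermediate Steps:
W = -11 (W = -5 - 6 = -11)
F(L) = √(3 + L)/7
n(T, q) = -12 + √2/7 (n(T, q) = (√(3 - 1)/7 - 11) - 1 = (√2/7 - 11) - 1 = (-11 + √2/7) - 1 = -12 + √2/7)
I = -12 + √2/7 ≈ -11.798
1788*I = 1788*(-12 + √2/7) = -21456 + 1788*√2/7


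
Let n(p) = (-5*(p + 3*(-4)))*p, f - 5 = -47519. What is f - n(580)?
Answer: 1599686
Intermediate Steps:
f = -47514 (f = 5 - 47519 = -47514)
n(p) = p*(60 - 5*p) (n(p) = (-5*(p - 12))*p = (-5*(-12 + p))*p = (60 - 5*p)*p = p*(60 - 5*p))
f - n(580) = -47514 - 5*580*(12 - 1*580) = -47514 - 5*580*(12 - 580) = -47514 - 5*580*(-568) = -47514 - 1*(-1647200) = -47514 + 1647200 = 1599686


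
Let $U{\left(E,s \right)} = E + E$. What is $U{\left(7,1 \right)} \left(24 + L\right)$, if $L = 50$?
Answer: $1036$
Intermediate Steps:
$U{\left(E,s \right)} = 2 E$
$U{\left(7,1 \right)} \left(24 + L\right) = 2 \cdot 7 \left(24 + 50\right) = 14 \cdot 74 = 1036$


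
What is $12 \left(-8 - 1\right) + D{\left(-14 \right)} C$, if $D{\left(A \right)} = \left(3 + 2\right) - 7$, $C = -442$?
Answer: $776$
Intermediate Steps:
$D{\left(A \right)} = -2$ ($D{\left(A \right)} = 5 - 7 = -2$)
$12 \left(-8 - 1\right) + D{\left(-14 \right)} C = 12 \left(-8 - 1\right) - -884 = 12 \left(-9\right) + 884 = -108 + 884 = 776$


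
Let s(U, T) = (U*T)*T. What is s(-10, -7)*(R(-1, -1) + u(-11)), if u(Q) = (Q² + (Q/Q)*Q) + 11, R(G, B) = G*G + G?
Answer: -59290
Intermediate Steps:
s(U, T) = U*T² (s(U, T) = (T*U)*T = U*T²)
R(G, B) = G + G² (R(G, B) = G² + G = G + G²)
u(Q) = 11 + Q + Q² (u(Q) = (Q² + 1*Q) + 11 = (Q² + Q) + 11 = (Q + Q²) + 11 = 11 + Q + Q²)
s(-10, -7)*(R(-1, -1) + u(-11)) = (-10*(-7)²)*(-(1 - 1) + (11 - 11 + (-11)²)) = (-10*49)*(-1*0 + (11 - 11 + 121)) = -490*(0 + 121) = -490*121 = -59290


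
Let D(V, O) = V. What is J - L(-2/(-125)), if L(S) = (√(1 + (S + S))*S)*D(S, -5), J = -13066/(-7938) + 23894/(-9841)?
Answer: -2349541/3004533 - 4*√645/390625 ≈ -0.78226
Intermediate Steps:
J = -2349541/3004533 (J = -13066*(-1/7938) + 23894*(-1/9841) = 6533/3969 - 1838/757 = -2349541/3004533 ≈ -0.78200)
L(S) = S²*√(1 + 2*S) (L(S) = (√(1 + (S + S))*S)*S = (√(1 + 2*S)*S)*S = (S*√(1 + 2*S))*S = S²*√(1 + 2*S))
J - L(-2/(-125)) = -2349541/3004533 - (-2/(-125))²*√(1 + 2*(-2/(-125))) = -2349541/3004533 - (-2*(-1/125))²*√(1 + 2*(-2*(-1/125))) = -2349541/3004533 - (2/125)²*√(1 + 2*(2/125)) = -2349541/3004533 - 4*√(1 + 4/125)/15625 = -2349541/3004533 - 4*√(129/125)/15625 = -2349541/3004533 - 4*√645/25/15625 = -2349541/3004533 - 4*√645/390625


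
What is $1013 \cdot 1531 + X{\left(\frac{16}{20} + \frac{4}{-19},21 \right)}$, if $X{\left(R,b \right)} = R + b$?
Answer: $\frac{147337836}{95} \approx 1.5509 \cdot 10^{6}$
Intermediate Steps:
$1013 \cdot 1531 + X{\left(\frac{16}{20} + \frac{4}{-19},21 \right)} = 1013 \cdot 1531 + \left(\left(\frac{16}{20} + \frac{4}{-19}\right) + 21\right) = 1550903 + \left(\left(16 \cdot \frac{1}{20} + 4 \left(- \frac{1}{19}\right)\right) + 21\right) = 1550903 + \left(\left(\frac{4}{5} - \frac{4}{19}\right) + 21\right) = 1550903 + \left(\frac{56}{95} + 21\right) = 1550903 + \frac{2051}{95} = \frac{147337836}{95}$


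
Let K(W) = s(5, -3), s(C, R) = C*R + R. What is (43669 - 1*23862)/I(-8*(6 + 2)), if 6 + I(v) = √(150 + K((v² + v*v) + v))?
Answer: 19807/16 + 19807*√33/48 ≈ 3608.4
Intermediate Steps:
s(C, R) = R + C*R
K(W) = -18 (K(W) = -3*(1 + 5) = -3*6 = -18)
I(v) = -6 + 2*√33 (I(v) = -6 + √(150 - 18) = -6 + √132 = -6 + 2*√33)
(43669 - 1*23862)/I(-8*(6 + 2)) = (43669 - 1*23862)/(-6 + 2*√33) = (43669 - 23862)/(-6 + 2*√33) = 19807/(-6 + 2*√33)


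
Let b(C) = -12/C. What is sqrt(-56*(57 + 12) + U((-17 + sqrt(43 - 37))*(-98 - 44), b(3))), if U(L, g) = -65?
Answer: I*sqrt(3929) ≈ 62.682*I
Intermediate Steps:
sqrt(-56*(57 + 12) + U((-17 + sqrt(43 - 37))*(-98 - 44), b(3))) = sqrt(-56*(57 + 12) - 65) = sqrt(-56*69 - 65) = sqrt(-3864 - 65) = sqrt(-3929) = I*sqrt(3929)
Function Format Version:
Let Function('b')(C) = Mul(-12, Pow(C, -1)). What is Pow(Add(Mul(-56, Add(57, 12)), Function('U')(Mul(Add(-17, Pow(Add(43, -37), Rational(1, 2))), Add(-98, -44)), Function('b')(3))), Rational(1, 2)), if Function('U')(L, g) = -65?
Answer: Mul(I, Pow(3929, Rational(1, 2))) ≈ Mul(62.682, I)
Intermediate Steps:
Pow(Add(Mul(-56, Add(57, 12)), Function('U')(Mul(Add(-17, Pow(Add(43, -37), Rational(1, 2))), Add(-98, -44)), Function('b')(3))), Rational(1, 2)) = Pow(Add(Mul(-56, Add(57, 12)), -65), Rational(1, 2)) = Pow(Add(Mul(-56, 69), -65), Rational(1, 2)) = Pow(Add(-3864, -65), Rational(1, 2)) = Pow(-3929, Rational(1, 2)) = Mul(I, Pow(3929, Rational(1, 2)))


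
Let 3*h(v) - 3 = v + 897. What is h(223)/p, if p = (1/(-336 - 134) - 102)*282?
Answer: -5615/431469 ≈ -0.013014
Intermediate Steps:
h(v) = 300 + v/3 (h(v) = 1 + (v + 897)/3 = 1 + (897 + v)/3 = 1 + (299 + v/3) = 300 + v/3)
p = -143823/5 (p = (1/(-470) - 102)*282 = (-1/470 - 102)*282 = -47941/470*282 = -143823/5 ≈ -28765.)
h(223)/p = (300 + (1/3)*223)/(-143823/5) = (300 + 223/3)*(-5/143823) = (1123/3)*(-5/143823) = -5615/431469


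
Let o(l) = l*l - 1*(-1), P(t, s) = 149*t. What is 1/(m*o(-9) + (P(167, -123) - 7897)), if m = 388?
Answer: 1/48802 ≈ 2.0491e-5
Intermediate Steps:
o(l) = 1 + l² (o(l) = l² + 1 = 1 + l²)
1/(m*o(-9) + (P(167, -123) - 7897)) = 1/(388*(1 + (-9)²) + (149*167 - 7897)) = 1/(388*(1 + 81) + (24883 - 7897)) = 1/(388*82 + 16986) = 1/(31816 + 16986) = 1/48802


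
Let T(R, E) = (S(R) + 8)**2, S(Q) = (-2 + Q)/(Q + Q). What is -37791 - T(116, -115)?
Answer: -509485921/13456 ≈ -37863.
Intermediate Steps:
S(Q) = (-2 + Q)/(2*Q) (S(Q) = (-2 + Q)/((2*Q)) = (-2 + Q)*(1/(2*Q)) = (-2 + Q)/(2*Q))
T(R, E) = (8 + (-2 + R)/(2*R))**2 (T(R, E) = ((-2 + R)/(2*R) + 8)**2 = (8 + (-2 + R)/(2*R))**2)
-37791 - T(116, -115) = -37791 - (-2 + 17*116)**2/(4*116**2) = -37791 - (-2 + 1972)**2/(4*13456) = -37791 - 1970**2/(4*13456) = -37791 - 3880900/(4*13456) = -37791 - 1*970225/13456 = -37791 - 970225/13456 = -509485921/13456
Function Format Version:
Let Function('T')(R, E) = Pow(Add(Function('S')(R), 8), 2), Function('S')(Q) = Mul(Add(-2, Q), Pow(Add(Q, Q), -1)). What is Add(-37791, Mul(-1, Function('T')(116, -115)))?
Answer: Rational(-509485921, 13456) ≈ -37863.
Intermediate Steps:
Function('S')(Q) = Mul(Rational(1, 2), Pow(Q, -1), Add(-2, Q)) (Function('S')(Q) = Mul(Add(-2, Q), Pow(Mul(2, Q), -1)) = Mul(Add(-2, Q), Mul(Rational(1, 2), Pow(Q, -1))) = Mul(Rational(1, 2), Pow(Q, -1), Add(-2, Q)))
Function('T')(R, E) = Pow(Add(8, Mul(Rational(1, 2), Pow(R, -1), Add(-2, R))), 2) (Function('T')(R, E) = Pow(Add(Mul(Rational(1, 2), Pow(R, -1), Add(-2, R)), 8), 2) = Pow(Add(8, Mul(Rational(1, 2), Pow(R, -1), Add(-2, R))), 2))
Add(-37791, Mul(-1, Function('T')(116, -115))) = Add(-37791, Mul(-1, Mul(Rational(1, 4), Pow(116, -2), Pow(Add(-2, Mul(17, 116)), 2)))) = Add(-37791, Mul(-1, Mul(Rational(1, 4), Rational(1, 13456), Pow(Add(-2, 1972), 2)))) = Add(-37791, Mul(-1, Mul(Rational(1, 4), Rational(1, 13456), Pow(1970, 2)))) = Add(-37791, Mul(-1, Mul(Rational(1, 4), Rational(1, 13456), 3880900))) = Add(-37791, Mul(-1, Rational(970225, 13456))) = Add(-37791, Rational(-970225, 13456)) = Rational(-509485921, 13456)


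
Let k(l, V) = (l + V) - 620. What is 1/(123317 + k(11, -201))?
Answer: 1/122507 ≈ 8.1628e-6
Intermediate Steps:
k(l, V) = -620 + V + l (k(l, V) = (V + l) - 620 = -620 + V + l)
1/(123317 + k(11, -201)) = 1/(123317 + (-620 - 201 + 11)) = 1/(123317 - 810) = 1/122507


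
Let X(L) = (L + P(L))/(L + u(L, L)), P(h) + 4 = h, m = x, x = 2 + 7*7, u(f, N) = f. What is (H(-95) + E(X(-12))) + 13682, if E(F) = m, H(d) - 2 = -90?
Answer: 13645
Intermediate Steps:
H(d) = -88 (H(d) = 2 - 90 = -88)
x = 51 (x = 2 + 49 = 51)
m = 51
P(h) = -4 + h
X(L) = (-4 + 2*L)/(2*L) (X(L) = (L + (-4 + L))/(L + L) = (-4 + 2*L)/((2*L)) = (-4 + 2*L)*(1/(2*L)) = (-4 + 2*L)/(2*L))
E(F) = 51
(H(-95) + E(X(-12))) + 13682 = (-88 + 51) + 13682 = -37 + 13682 = 13645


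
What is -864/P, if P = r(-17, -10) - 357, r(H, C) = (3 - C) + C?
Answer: 144/59 ≈ 2.4407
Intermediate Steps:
r(H, C) = 3
P = -354 (P = 3 - 357 = -354)
-864/P = -864/(-354) = -864*(-1/354) = 144/59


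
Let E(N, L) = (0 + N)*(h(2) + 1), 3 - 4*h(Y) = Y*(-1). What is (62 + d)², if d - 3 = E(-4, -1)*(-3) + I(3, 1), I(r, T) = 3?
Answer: 9025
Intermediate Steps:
h(Y) = ¾ + Y/4 (h(Y) = ¾ - Y*(-1)/4 = ¾ - (-1)*Y/4 = ¾ + Y/4)
E(N, L) = 9*N/4 (E(N, L) = (0 + N)*((¾ + (¼)*2) + 1) = N*((¾ + ½) + 1) = N*(5/4 + 1) = N*(9/4) = 9*N/4)
d = 33 (d = 3 + (((9/4)*(-4))*(-3) + 3) = 3 + (-9*(-3) + 3) = 3 + (27 + 3) = 3 + 30 = 33)
(62 + d)² = (62 + 33)² = 95² = 9025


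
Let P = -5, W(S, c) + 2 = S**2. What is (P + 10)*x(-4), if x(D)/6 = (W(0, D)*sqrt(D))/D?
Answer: 30*I ≈ 30.0*I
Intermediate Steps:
W(S, c) = -2 + S**2
x(D) = -12/sqrt(D) (x(D) = 6*(((-2 + 0**2)*sqrt(D))/D) = 6*(((-2 + 0)*sqrt(D))/D) = 6*((-2*sqrt(D))/D) = 6*(-2/sqrt(D)) = -12/sqrt(D))
(P + 10)*x(-4) = (-5 + 10)*(-(-6)*I) = 5*(-(-6)*I) = 5*(6*I) = 30*I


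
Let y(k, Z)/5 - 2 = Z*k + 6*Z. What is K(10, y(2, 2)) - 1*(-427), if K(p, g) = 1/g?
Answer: 38431/90 ≈ 427.01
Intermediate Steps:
y(k, Z) = 10 + 30*Z + 5*Z*k (y(k, Z) = 10 + 5*(Z*k + 6*Z) = 10 + 5*(6*Z + Z*k) = 10 + (30*Z + 5*Z*k) = 10 + 30*Z + 5*Z*k)
K(10, y(2, 2)) - 1*(-427) = 1/(10 + 30*2 + 5*2*2) - 1*(-427) = 1/(10 + 60 + 20) + 427 = 1/90 + 427 = 38431/90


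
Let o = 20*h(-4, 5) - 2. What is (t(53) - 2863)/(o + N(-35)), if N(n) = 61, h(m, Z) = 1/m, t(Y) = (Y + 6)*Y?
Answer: 44/9 ≈ 4.8889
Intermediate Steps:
t(Y) = Y*(6 + Y) (t(Y) = (6 + Y)*Y = Y*(6 + Y))
o = -7 (o = 20/(-4) - 2 = 20*(-¼) - 2 = -5 - 2 = -7)
(t(53) - 2863)/(o + N(-35)) = (53*(6 + 53) - 2863)/(-7 + 61) = (53*59 - 2863)/54 = (3127 - 2863)*(1/54) = 264*(1/54) = 44/9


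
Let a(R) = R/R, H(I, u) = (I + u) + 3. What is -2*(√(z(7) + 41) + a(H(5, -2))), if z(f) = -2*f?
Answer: -2 - 6*√3 ≈ -12.392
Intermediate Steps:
H(I, u) = 3 + I + u
a(R) = 1
-2*(√(z(7) + 41) + a(H(5, -2))) = -2*(√(-2*7 + 41) + 1) = -2*(√(-14 + 41) + 1) = -2*(√27 + 1) = -2*(3*√3 + 1) = -2*(1 + 3*√3) = -2 - 6*√3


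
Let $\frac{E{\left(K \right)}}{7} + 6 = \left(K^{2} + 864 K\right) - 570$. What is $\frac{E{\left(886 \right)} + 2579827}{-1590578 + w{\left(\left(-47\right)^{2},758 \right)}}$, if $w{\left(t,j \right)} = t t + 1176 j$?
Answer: $\frac{13429295}{4180511} \approx 3.2124$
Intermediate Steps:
$E{\left(K \right)} = -4032 + 7 K^{2} + 6048 K$ ($E{\left(K \right)} = -42 + 7 \left(\left(K^{2} + 864 K\right) - 570\right) = -42 + 7 \left(-570 + K^{2} + 864 K\right) = -42 + \left(-3990 + 7 K^{2} + 6048 K\right) = -4032 + 7 K^{2} + 6048 K$)
$w{\left(t,j \right)} = t^{2} + 1176 j$
$\frac{E{\left(886 \right)} + 2579827}{-1590578 + w{\left(\left(-47\right)^{2},758 \right)}} = \frac{\left(-4032 + 7 \cdot 886^{2} + 6048 \cdot 886\right) + 2579827}{-1590578 + \left(\left(\left(-47\right)^{2}\right)^{2} + 1176 \cdot 758\right)} = \frac{\left(-4032 + 7 \cdot 784996 + 5358528\right) + 2579827}{-1590578 + \left(2209^{2} + 891408\right)} = \frac{\left(-4032 + 5494972 + 5358528\right) + 2579827}{-1590578 + \left(4879681 + 891408\right)} = \frac{10849468 + 2579827}{-1590578 + 5771089} = \frac{13429295}{4180511}$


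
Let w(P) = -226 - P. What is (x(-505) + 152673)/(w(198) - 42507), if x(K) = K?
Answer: -152168/42931 ≈ -3.5445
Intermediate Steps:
(x(-505) + 152673)/(w(198) - 42507) = (-505 + 152673)/((-226 - 1*198) - 42507) = 152168/((-226 - 198) - 42507) = 152168/(-424 - 42507) = 152168/(-42931) = 152168*(-1/42931) = -152168/42931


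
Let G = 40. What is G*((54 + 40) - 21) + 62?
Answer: 2982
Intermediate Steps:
G*((54 + 40) - 21) + 62 = 40*((54 + 40) - 21) + 62 = 40*(94 - 21) + 62 = 40*73 + 62 = 2920 + 62 = 2982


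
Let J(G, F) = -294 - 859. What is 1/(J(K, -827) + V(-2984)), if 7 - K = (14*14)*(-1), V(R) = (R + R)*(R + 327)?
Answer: 1/15855823 ≈ 6.3068e-8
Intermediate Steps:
V(R) = 2*R*(327 + R) (V(R) = (2*R)*(327 + R) = 2*R*(327 + R))
K = 203 (K = 7 - 14*14*(-1) = 7 - 196*(-1) = 7 - 1*(-196) = 7 + 196 = 203)
J(G, F) = -1153
1/(J(K, -827) + V(-2984)) = 1/(-1153 + 2*(-2984)*(327 - 2984)) = 1/(-1153 + 2*(-2984)*(-2657)) = 1/(-1153 + 15856976) = 1/15855823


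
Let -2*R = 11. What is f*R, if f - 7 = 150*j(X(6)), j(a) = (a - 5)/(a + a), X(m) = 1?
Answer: 3223/2 ≈ 1611.5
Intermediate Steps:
R = -11/2 (R = -½*11 = -11/2 ≈ -5.5000)
j(a) = (-5 + a)/(2*a) (j(a) = (-5 + a)/((2*a)) = (-5 + a)*(1/(2*a)) = (-5 + a)/(2*a))
f = -293 (f = 7 + 150*((½)*(-5 + 1)/1) = 7 + 150*((½)*1*(-4)) = 7 + 150*(-2) = 7 - 300 = -293)
f*R = -293*(-11/2) = 3223/2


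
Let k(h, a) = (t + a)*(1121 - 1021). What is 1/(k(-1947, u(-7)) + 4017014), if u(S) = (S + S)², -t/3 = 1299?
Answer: 1/3646914 ≈ 2.7420e-7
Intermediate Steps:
t = -3897 (t = -3*1299 = -3897)
u(S) = 4*S² (u(S) = (2*S)² = 4*S²)
k(h, a) = -389700 + 100*a (k(h, a) = (-3897 + a)*(1121 - 1021) = (-3897 + a)*100 = -389700 + 100*a)
1/(k(-1947, u(-7)) + 4017014) = 1/((-389700 + 100*(4*(-7)²)) + 4017014) = 1/((-389700 + 100*(4*49)) + 4017014) = 1/((-389700 + 100*196) + 4017014) = 1/((-389700 + 19600) + 4017014) = 1/(-370100 + 4017014) = 1/3646914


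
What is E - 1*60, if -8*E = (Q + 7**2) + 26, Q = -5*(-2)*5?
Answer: -605/8 ≈ -75.625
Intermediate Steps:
Q = 50 (Q = 10*5 = 50)
E = -125/8 (E = -((50 + 7**2) + 26)/8 = -((50 + 49) + 26)/8 = -(99 + 26)/8 = -1/8*125 = -125/8 ≈ -15.625)
E - 1*60 = -125/8 - 1*60 = -125/8 - 60 = -605/8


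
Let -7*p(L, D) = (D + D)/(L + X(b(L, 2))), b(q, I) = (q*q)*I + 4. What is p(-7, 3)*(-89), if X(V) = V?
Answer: 534/665 ≈ 0.80301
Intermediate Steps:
b(q, I) = 4 + I*q**2 (b(q, I) = q**2*I + 4 = I*q**2 + 4 = 4 + I*q**2)
p(L, D) = -2*D/(7*(4 + L + 2*L**2)) (p(L, D) = -(D + D)/(7*(L + (4 + 2*L**2))) = -2*D/(7*(4 + L + 2*L**2)))
p(-7, 3)*(-89) = -2*3/(28 + 7*(-7) + 14*(-7)**2)*(-89) = -2*3/(28 - 49 + 14*49)*(-89) = -2*3/(28 - 49 + 686)*(-89) = -2*3/665*(-89) = -2*3*1/665*(-89) = -6/665*(-89) = 534/665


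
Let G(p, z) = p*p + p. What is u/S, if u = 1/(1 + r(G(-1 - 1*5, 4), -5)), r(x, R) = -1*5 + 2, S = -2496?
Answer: 1/4992 ≈ 0.00020032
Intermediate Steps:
G(p, z) = p + p**2 (G(p, z) = p**2 + p = p + p**2)
r(x, R) = -3 (r(x, R) = -5 + 2 = -3)
u = -1/2 (u = 1/(1 - 3) = 1/(-2) = -1/2 ≈ -0.50000)
u/S = -1/2/(-2496) = -1/2*(-1/2496) = 1/4992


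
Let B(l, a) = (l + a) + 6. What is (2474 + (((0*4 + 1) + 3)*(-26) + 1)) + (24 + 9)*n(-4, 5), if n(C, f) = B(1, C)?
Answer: 2470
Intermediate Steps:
B(l, a) = 6 + a + l (B(l, a) = (a + l) + 6 = 6 + a + l)
n(C, f) = 7 + C (n(C, f) = 6 + C + 1 = 7 + C)
(2474 + (((0*4 + 1) + 3)*(-26) + 1)) + (24 + 9)*n(-4, 5) = (2474 + (((0*4 + 1) + 3)*(-26) + 1)) + (24 + 9)*(7 - 4) = (2474 + (((0 + 1) + 3)*(-26) + 1)) + 33*3 = (2474 + ((1 + 3)*(-26) + 1)) + 99 = (2474 + (4*(-26) + 1)) + 99 = (2474 + (-104 + 1)) + 99 = (2474 - 103) + 99 = 2371 + 99 = 2470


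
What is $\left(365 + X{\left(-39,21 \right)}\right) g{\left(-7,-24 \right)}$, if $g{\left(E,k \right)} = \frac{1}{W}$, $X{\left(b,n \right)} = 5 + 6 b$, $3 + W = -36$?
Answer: $- \frac{136}{39} \approx -3.4872$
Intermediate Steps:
$W = -39$ ($W = -3 - 36 = -39$)
$g{\left(E,k \right)} = - \frac{1}{39}$ ($g{\left(E,k \right)} = \frac{1}{-39} = - \frac{1}{39}$)
$\left(365 + X{\left(-39,21 \right)}\right) g{\left(-7,-24 \right)} = \left(365 + \left(5 + 6 \left(-39\right)\right)\right) \left(- \frac{1}{39}\right) = \left(365 + \left(5 - 234\right)\right) \left(- \frac{1}{39}\right) = \left(365 - 229\right) \left(- \frac{1}{39}\right) = 136 \left(- \frac{1}{39}\right) = - \frac{136}{39}$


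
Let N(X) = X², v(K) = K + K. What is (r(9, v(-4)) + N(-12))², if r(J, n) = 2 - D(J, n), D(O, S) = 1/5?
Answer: 531441/25 ≈ 21258.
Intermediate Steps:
D(O, S) = ⅕
v(K) = 2*K
r(J, n) = 9/5 (r(J, n) = 2 - 1*⅕ = 2 - ⅕ = 9/5)
(r(9, v(-4)) + N(-12))² = (9/5 + (-12)²)² = (9/5 + 144)² = (729/5)² = 531441/25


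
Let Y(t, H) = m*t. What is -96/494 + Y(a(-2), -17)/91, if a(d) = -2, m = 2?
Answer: -412/1729 ≈ -0.23829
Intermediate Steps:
Y(t, H) = 2*t
-96/494 + Y(a(-2), -17)/91 = -96/494 + (2*(-2))/91 = -96*1/494 - 4*1/91 = -48/247 - 4/91 = -412/1729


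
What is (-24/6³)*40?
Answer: -40/9 ≈ -4.4444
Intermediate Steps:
(-24/6³)*40 = (-24/216)*40 = ((1/216)*(-24))*40 = -⅑*40 = -40/9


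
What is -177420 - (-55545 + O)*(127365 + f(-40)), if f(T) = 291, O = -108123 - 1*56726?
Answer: 28134439044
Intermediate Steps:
O = -164849 (O = -108123 - 56726 = -164849)
-177420 - (-55545 + O)*(127365 + f(-40)) = -177420 - (-55545 - 164849)*(127365 + 291) = -177420 - (-220394)*127656 = -177420 - 1*(-28134616464) = -177420 + 28134616464 = 28134439044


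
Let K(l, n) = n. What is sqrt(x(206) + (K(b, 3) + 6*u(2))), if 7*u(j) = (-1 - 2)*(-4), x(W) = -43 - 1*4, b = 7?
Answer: 2*I*sqrt(413)/7 ≈ 5.8064*I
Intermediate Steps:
x(W) = -47 (x(W) = -43 - 4 = -47)
u(j) = 12/7 (u(j) = ((-1 - 2)*(-4))/7 = (-3*(-4))/7 = (1/7)*12 = 12/7)
sqrt(x(206) + (K(b, 3) + 6*u(2))) = sqrt(-47 + (3 + 6*(12/7))) = sqrt(-47 + (3 + 72/7)) = sqrt(-47 + 93/7) = sqrt(-236/7) = 2*I*sqrt(413)/7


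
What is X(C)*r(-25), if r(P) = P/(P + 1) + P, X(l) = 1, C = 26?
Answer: -575/24 ≈ -23.958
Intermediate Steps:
r(P) = P + P/(1 + P) (r(P) = P/(1 + P) + P = P + P/(1 + P))
X(C)*r(-25) = 1*(-25*(2 - 25)/(1 - 25)) = 1*(-25*(-23)/(-24)) = 1*(-25*(-1/24)*(-23)) = 1*(-575/24) = -575/24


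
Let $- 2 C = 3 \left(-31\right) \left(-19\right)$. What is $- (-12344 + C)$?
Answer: $\frac{26455}{2} \approx 13228.0$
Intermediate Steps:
$C = - \frac{1767}{2}$ ($C = - \frac{3 \left(-31\right) \left(-19\right)}{2} = - \frac{\left(-93\right) \left(-19\right)}{2} = \left(- \frac{1}{2}\right) 1767 = - \frac{1767}{2} \approx -883.5$)
$- (-12344 + C) = - (-12344 - \frac{1767}{2}) = \left(-1\right) \left(- \frac{26455}{2}\right) = \frac{26455}{2}$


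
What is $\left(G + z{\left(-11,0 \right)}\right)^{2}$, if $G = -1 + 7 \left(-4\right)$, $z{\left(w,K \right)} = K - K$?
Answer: $841$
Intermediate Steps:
$z{\left(w,K \right)} = 0$
$G = -29$ ($G = -1 - 28 = -29$)
$\left(G + z{\left(-11,0 \right)}\right)^{2} = \left(-29 + 0\right)^{2} = \left(-29\right)^{2} = 841$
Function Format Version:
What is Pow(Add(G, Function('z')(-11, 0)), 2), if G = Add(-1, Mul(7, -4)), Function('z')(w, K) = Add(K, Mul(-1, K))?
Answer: 841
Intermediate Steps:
Function('z')(w, K) = 0
G = -29 (G = Add(-1, -28) = -29)
Pow(Add(G, Function('z')(-11, 0)), 2) = Pow(Add(-29, 0), 2) = Pow(-29, 2) = 841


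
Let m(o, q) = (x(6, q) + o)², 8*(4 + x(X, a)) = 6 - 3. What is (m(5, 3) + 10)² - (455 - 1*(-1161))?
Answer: -6040015/4096 ≈ -1474.6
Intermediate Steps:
x(X, a) = -29/8 (x(X, a) = -4 + (6 - 3)/8 = -4 + (⅛)*3 = -4 + 3/8 = -29/8)
m(o, q) = (-29/8 + o)²
(m(5, 3) + 10)² - (455 - 1*(-1161)) = ((-29 + 8*5)²/64 + 10)² - (455 - 1*(-1161)) = ((-29 + 40)²/64 + 10)² - (455 + 1161) = ((1/64)*11² + 10)² - 1*1616 = ((1/64)*121 + 10)² - 1616 = (121/64 + 10)² - 1616 = (761/64)² - 1616 = 579121/4096 - 1616 = -6040015/4096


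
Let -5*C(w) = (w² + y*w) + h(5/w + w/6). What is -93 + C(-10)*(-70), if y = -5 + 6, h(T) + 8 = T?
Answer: 3074/3 ≈ 1024.7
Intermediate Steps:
h(T) = -8 + T
y = 1
C(w) = 8/5 - 1/w - 7*w/30 - w²/5 (C(w) = -((w² + 1*w) + (-8 + (5/w + w/6)))/5 = -((w² + w) + (-8 + (5/w + w*(⅙))))/5 = -((w + w²) + (-8 + (5/w + w/6)))/5 = -((w + w²) + (-8 + 5/w + w/6))/5 = -(-8 + w² + 5/w + 7*w/6)/5 = 8/5 - 1/w - 7*w/30 - w²/5)
-93 + C(-10)*(-70) = -93 + (8/5 - 1/(-10) - 7/30*(-10) - ⅕*(-10)²)*(-70) = -93 + (8/5 - 1*(-⅒) + 7/3 - ⅕*100)*(-70) = -93 + (8/5 + ⅒ + 7/3 - 20)*(-70) = -93 - 479/30*(-70) = -93 + 3353/3 = 3074/3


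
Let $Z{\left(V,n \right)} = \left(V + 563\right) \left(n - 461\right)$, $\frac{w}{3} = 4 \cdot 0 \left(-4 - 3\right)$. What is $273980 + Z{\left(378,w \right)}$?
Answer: $-159821$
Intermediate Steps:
$w = 0$ ($w = 3 \cdot 4 \cdot 0 \left(-4 - 3\right) = 3 \cdot 0 \left(-4 - 3\right) = 3 \cdot 0 \left(-7\right) = 3 \cdot 0 = 0$)
$Z{\left(V,n \right)} = \left(-461 + n\right) \left(563 + V\right)$ ($Z{\left(V,n \right)} = \left(563 + V\right) \left(-461 + n\right) = \left(-461 + n\right) \left(563 + V\right)$)
$273980 + Z{\left(378,w \right)} = 273980 + \left(-259543 - 174258 + 563 \cdot 0 + 378 \cdot 0\right) = 273980 + \left(-259543 - 174258 + 0 + 0\right) = 273980 - 433801 = -159821$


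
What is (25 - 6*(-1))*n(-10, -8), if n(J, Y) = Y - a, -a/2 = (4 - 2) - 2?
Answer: -248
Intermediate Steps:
a = 0 (a = -2*((4 - 2) - 2) = -2*(2 - 2) = -2*0 = 0)
n(J, Y) = Y (n(J, Y) = Y - 1*0 = Y + 0 = Y)
(25 - 6*(-1))*n(-10, -8) = (25 - 6*(-1))*(-8) = (25 + 6)*(-8) = 31*(-8) = -248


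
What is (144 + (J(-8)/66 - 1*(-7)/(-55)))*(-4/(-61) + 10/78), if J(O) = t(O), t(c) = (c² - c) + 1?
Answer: 22055623/785070 ≈ 28.094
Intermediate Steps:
t(c) = 1 + c² - c
J(O) = 1 + O² - O
(144 + (J(-8)/66 - 1*(-7)/(-55)))*(-4/(-61) + 10/78) = (144 + ((1 + (-8)² - 1*(-8))/66 - 1*(-7)/(-55)))*(-4/(-61) + 10/78) = (144 + ((1 + 64 + 8)*(1/66) + 7*(-1/55)))*(-4*(-1/61) + 10*(1/78)) = (144 + (73*(1/66) - 7/55))*(4/61 + 5/39) = (144 + (73/66 - 7/55))*(461/2379) = (144 + 323/330)*(461/2379) = (47843/330)*(461/2379) = 22055623/785070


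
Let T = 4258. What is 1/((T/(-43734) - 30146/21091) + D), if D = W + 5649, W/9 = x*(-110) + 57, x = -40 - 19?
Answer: 461196897/29779701927763 ≈ 1.5487e-5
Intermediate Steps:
x = -59
W = 58923 (W = 9*(-59*(-110) + 57) = 9*(6490 + 57) = 9*6547 = 58923)
D = 64572 (D = 58923 + 5649 = 64572)
1/((T/(-43734) - 30146/21091) + D) = 1/((4258/(-43734) - 30146/21091) + 64572) = 1/((4258*(-1/43734) - 30146*1/21091) + 64572) = 1/((-2129/21867 - 30146/21091) + 64572) = 1/(-704105321/461196897 + 64572) = 1/(29779701927763/461196897) = 461196897/29779701927763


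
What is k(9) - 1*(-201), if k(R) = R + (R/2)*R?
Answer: 501/2 ≈ 250.50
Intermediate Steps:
k(R) = R + R²/2 (k(R) = R + (R*(½))*R = R + (R/2)*R = R + R²/2)
k(9) - 1*(-201) = (½)*9*(2 + 9) - 1*(-201) = (½)*9*11 + 201 = 99/2 + 201 = 501/2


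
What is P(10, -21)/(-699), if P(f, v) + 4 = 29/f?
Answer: 11/6990 ≈ 0.0015737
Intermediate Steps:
P(f, v) = -4 + 29/f
P(10, -21)/(-699) = (-4 + 29/10)/(-699) = (-4 + 29*(1/10))*(-1/699) = (-4 + 29/10)*(-1/699) = -11/10*(-1/699) = 11/6990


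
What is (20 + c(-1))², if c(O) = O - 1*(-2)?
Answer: 441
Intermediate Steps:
c(O) = 2 + O (c(O) = O + 2 = 2 + O)
(20 + c(-1))² = (20 + (2 - 1))² = (20 + 1)² = 21² = 441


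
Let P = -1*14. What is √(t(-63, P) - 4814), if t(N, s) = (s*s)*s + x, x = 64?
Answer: I*√7494 ≈ 86.568*I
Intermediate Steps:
P = -14
t(N, s) = 64 + s³ (t(N, s) = (s*s)*s + 64 = s²*s + 64 = s³ + 64 = 64 + s³)
√(t(-63, P) - 4814) = √((64 + (-14)³) - 4814) = √((64 - 2744) - 4814) = √(-2680 - 4814) = √(-7494) = I*√7494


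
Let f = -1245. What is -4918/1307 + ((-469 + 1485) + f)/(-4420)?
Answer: -21438257/5776940 ≈ -3.7110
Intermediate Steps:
-4918/1307 + ((-469 + 1485) + f)/(-4420) = -4918/1307 + ((-469 + 1485) - 1245)/(-4420) = -4918*1/1307 + (1016 - 1245)*(-1/4420) = -4918/1307 - 229*(-1/4420) = -4918/1307 + 229/4420 = -21438257/5776940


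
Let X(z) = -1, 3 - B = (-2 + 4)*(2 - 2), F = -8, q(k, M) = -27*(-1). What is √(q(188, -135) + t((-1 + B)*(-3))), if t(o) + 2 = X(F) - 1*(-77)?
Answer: √101 ≈ 10.050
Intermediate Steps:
q(k, M) = 27
B = 3 (B = 3 - (-2 + 4)*(2 - 2) = 3 - 2*0 = 3 - 1*0 = 3 + 0 = 3)
t(o) = 74 (t(o) = -2 + (-1 - 1*(-77)) = -2 + (-1 + 77) = -2 + 76 = 74)
√(q(188, -135) + t((-1 + B)*(-3))) = √(27 + 74) = √101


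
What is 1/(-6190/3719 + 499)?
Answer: 3719/1849591 ≈ 0.0020107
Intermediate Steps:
1/(-6190/3719 + 499) = 1/(1849591/3719) = 3719/1849591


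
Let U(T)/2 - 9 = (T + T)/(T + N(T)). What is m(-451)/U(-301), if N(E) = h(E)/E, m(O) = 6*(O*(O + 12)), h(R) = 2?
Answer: 53815192101/996629 ≈ 53997.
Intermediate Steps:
m(O) = 6*O*(12 + O) (m(O) = 6*(O*(12 + O)) = 6*O*(12 + O))
N(E) = 2/E
U(T) = 18 + 4*T/(T + 2/T) (U(T) = 18 + 2*((T + T)/(T + 2/T)) = 18 + 2*((2*T)/(T + 2/T)) = 18 + 2*(2*T/(T + 2/T)) = 18 + 4*T/(T + 2/T))
m(-451)/U(-301) = (6*(-451)*(12 - 451))/((2*(18 + 11*(-301)²)/(2 + (-301)²))) = (6*(-451)*(-439))/((2*(18 + 11*90601)/(2 + 90601))) = 1187934/((2*(18 + 996611)/90603)) = 1187934/((2*(1/90603)*996629)) = 1187934/(1993258/90603) = 1187934*(90603/1993258) = 53815192101/996629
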